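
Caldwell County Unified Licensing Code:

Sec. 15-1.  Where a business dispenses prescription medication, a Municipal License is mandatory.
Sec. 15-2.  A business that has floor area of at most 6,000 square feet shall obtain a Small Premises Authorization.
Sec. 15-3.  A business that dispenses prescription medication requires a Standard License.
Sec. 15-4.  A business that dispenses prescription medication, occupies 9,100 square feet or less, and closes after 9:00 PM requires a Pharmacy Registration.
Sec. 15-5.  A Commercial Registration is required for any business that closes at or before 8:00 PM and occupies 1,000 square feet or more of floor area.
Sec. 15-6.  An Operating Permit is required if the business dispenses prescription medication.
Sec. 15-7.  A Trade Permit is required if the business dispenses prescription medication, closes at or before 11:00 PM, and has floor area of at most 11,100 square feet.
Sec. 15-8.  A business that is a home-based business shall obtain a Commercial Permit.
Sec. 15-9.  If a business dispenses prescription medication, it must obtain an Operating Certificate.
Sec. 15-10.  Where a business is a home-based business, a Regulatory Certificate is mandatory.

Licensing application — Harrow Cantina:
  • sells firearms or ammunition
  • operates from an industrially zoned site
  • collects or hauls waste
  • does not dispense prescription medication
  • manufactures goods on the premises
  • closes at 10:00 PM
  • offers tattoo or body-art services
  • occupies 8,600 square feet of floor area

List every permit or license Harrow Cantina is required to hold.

Sec. 15-1. does not dispense prescription medication → Municipal License not required.
Sec. 15-2. floor area 8,600 square feet > 6,000 square feet → Small Premises Authorization not required.
Sec. 15-3. does not dispense prescription medication → Standard License not required.
Sec. 15-4. does not dispense prescription medication; floor area 8,600 square feet ≤ 9,100 square feet; closes 10:00 PM, after 9:00 PM → Pharmacy Registration not required.
Sec. 15-5. closes 10:00 PM, after 8:00 PM; floor area 8,600 square feet ≥ 1,000 square feet → Commercial Registration not required.
Sec. 15-6. does not dispense prescription medication → Operating Permit not required.
Sec. 15-7. does not dispense prescription medication; closes 10:00 PM, at/before 11:00 PM; floor area 8,600 square feet ≤ 11,100 square feet → Trade Permit not required.
Sec. 15-8. operates from an industrially zoned site (not: is a home-based business) → Commercial Permit not required.
Sec. 15-9. does not dispense prescription medication → Operating Certificate not required.
Sec. 15-10. operates from an industrially zoned site (not: is a home-based business) → Regulatory Certificate not required.

None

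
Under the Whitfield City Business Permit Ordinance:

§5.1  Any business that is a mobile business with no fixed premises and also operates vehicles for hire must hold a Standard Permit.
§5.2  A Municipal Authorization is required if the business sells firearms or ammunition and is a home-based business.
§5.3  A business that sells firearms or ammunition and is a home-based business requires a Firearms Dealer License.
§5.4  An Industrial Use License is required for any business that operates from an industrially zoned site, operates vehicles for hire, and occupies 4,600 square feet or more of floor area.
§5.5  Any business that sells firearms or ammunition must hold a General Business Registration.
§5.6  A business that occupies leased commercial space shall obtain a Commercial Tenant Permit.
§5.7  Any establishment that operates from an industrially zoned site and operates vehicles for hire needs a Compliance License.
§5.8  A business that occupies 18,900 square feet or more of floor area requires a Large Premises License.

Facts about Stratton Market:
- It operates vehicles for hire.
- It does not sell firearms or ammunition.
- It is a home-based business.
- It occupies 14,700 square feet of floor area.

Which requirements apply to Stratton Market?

§5.1 is a home-based business (not: is a mobile business with no fixed premises); operates vehicles for hire → Standard Permit not required.
§5.2 does not sell firearms or ammunition; is a home-based business → Municipal Authorization not required.
§5.3 does not sell firearms or ammunition; is a home-based business → Firearms Dealer License not required.
§5.4 is a home-based business (not: operates from an industrially zoned site); operates vehicles for hire; floor area 14,700 square feet ≥ 4,600 square feet → Industrial Use License not required.
§5.5 does not sell firearms or ammunition → General Business Registration not required.
§5.6 is a home-based business (not: occupies leased commercial space) → Commercial Tenant Permit not required.
§5.7 is a home-based business (not: operates from an industrially zoned site); operates vehicles for hire → Compliance License not required.
§5.8 floor area 14,700 square feet < 18,900 square feet → Large Premises License not required.

None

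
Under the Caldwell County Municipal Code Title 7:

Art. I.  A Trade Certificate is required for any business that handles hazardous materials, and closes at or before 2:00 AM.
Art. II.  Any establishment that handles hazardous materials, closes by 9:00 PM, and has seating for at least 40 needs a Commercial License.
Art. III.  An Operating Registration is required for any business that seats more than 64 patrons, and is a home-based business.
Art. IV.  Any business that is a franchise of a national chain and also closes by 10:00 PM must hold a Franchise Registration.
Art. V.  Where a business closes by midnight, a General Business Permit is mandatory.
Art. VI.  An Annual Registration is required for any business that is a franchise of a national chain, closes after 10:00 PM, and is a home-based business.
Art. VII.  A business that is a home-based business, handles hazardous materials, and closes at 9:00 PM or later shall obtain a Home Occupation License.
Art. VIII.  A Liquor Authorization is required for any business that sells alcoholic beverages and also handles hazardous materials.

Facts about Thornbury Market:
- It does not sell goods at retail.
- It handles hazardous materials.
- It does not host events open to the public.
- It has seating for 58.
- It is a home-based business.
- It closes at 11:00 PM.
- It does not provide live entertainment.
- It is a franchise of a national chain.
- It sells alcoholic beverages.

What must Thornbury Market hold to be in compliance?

Annual Registration, General Business Permit, Home Occupation License, Liquor Authorization, Trade Certificate

Art. I. handles hazardous materials; closes 11:00 PM, at/before 2:00 AM → Trade Certificate required.
Art. II. handles hazardous materials; closes 11:00 PM, after 9:00 PM; seating 58 ≥ 40 → Commercial License not required.
Art. III. seating 58 ≤ 64; is a home-based business → Operating Registration not required.
Art. IV. is a franchise of a national chain; closes 11:00 PM, after 10:00 PM → Franchise Registration not required.
Art. V. closes 11:00 PM, at/before midnight → General Business Permit required.
Art. VI. is a franchise of a national chain; closes 11:00 PM, after 10:00 PM; is a home-based business → Annual Registration required.
Art. VII. is a home-based business; handles hazardous materials; closes 11:00 PM, after 9:00 PM → Home Occupation License required.
Art. VIII. sells alcoholic beverages; handles hazardous materials → Liquor Authorization required.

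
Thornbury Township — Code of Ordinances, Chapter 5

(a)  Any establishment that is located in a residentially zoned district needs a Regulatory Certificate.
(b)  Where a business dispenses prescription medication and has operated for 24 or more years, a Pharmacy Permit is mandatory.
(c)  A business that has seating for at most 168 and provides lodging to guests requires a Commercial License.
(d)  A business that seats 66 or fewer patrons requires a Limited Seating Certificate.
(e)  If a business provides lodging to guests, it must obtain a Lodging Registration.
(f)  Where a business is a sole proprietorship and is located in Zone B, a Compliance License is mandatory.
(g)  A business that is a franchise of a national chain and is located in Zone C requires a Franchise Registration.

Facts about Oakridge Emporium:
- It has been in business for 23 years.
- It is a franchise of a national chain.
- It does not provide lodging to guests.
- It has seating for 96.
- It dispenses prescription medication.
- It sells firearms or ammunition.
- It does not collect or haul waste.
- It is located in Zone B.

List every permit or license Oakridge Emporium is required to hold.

(a) is located in Zone B (not: is located in a residentially zoned district) → Regulatory Certificate not required.
(b) dispenses prescription medication; years in business 23 < 24 → Pharmacy Permit not required.
(c) seating 96 ≤ 168; does not provide lodging to guests → Commercial License not required.
(d) seating 96 > 66 → Limited Seating Certificate not required.
(e) does not provide lodging to guests → Lodging Registration not required.
(f) is a franchise of a national chain (not: is a sole proprietorship); is located in Zone B → Compliance License not required.
(g) is a franchise of a national chain; is located in Zone B (not: is located in Zone C) → Franchise Registration not required.

None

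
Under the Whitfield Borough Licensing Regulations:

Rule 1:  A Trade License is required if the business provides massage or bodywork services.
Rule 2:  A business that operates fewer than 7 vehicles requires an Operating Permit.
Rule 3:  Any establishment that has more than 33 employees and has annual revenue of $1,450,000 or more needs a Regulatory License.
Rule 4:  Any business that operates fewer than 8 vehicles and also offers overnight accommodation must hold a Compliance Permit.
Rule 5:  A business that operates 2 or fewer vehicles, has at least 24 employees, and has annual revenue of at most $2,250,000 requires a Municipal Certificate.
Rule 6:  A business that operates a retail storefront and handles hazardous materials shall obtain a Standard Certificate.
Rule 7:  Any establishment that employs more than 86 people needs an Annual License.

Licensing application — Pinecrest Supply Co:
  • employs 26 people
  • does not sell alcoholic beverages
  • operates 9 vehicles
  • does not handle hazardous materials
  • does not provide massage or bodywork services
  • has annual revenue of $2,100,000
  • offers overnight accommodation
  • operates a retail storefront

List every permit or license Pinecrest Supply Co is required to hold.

None

Rule 1: does not provide massage or bodywork services → Trade License not required.
Rule 2: vehicles 9 ≥ 7 → Operating Permit not required.
Rule 3: employees 26 ≤ 33; revenue $2,100,000 ≥ $1,450,000 → Regulatory License not required.
Rule 4: vehicles 9 ≥ 8; offers overnight accommodation → Compliance Permit not required.
Rule 5: vehicles 9 > 2; employees 26 ≥ 24; revenue $2,100,000 ≤ $2,250,000 → Municipal Certificate not required.
Rule 6: operates a retail storefront; does not handle hazardous materials → Standard Certificate not required.
Rule 7: employees 26 ≤ 86 → Annual License not required.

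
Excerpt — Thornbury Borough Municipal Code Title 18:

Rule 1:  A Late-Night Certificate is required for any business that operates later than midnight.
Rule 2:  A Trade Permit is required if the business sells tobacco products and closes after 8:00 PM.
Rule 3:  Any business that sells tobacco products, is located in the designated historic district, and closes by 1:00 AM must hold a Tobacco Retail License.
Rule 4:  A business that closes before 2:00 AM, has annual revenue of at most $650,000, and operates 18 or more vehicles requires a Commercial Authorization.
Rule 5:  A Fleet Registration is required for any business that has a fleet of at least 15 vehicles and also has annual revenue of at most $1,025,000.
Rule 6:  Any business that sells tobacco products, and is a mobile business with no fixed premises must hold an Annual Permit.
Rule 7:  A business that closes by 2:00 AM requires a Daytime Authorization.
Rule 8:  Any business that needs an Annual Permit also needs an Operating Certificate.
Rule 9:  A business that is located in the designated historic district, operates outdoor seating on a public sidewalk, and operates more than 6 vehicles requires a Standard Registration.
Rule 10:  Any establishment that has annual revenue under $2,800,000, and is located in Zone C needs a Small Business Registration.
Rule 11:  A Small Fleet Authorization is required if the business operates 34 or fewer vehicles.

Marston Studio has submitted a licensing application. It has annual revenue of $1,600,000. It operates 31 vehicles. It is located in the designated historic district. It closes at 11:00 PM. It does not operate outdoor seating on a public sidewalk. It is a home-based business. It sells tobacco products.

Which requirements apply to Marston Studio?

Rule 1: closes 11:00 PM, at/before midnight → Late-Night Certificate not required.
Rule 2: sells tobacco products; closes 11:00 PM, after 8:00 PM → Trade Permit required.
Rule 3: sells tobacco products; is located in the designated historic district; closes 11:00 PM, at/before 1:00 AM → Tobacco Retail License required.
Rule 4: closes 11:00 PM, at/before 2:00 AM; revenue $1,600,000 > $650,000; vehicles 31 ≥ 18 → Commercial Authorization not required.
Rule 5: vehicles 31 ≥ 15; revenue $1,600,000 > $1,025,000 → Fleet Registration not required.
Rule 6: sells tobacco products; is a home-based business (not: is a mobile business with no fixed premises) → Annual Permit not required.
Rule 7: closes 11:00 PM, at/before 2:00 AM → Daytime Authorization required.
Rule 8: Annual Permit is not required → no effect.
Rule 9: is located in the designated historic district; does not operate outdoor seating on a public sidewalk; vehicles 31 > 6 → Standard Registration not required.
Rule 10: revenue $1,600,000 < $2,800,000; is located in the designated historic district (not: is located in Zone C) → Small Business Registration not required.
Rule 11: vehicles 31 ≤ 34 → Small Fleet Authorization required.

Daytime Authorization, Small Fleet Authorization, Tobacco Retail License, Trade Permit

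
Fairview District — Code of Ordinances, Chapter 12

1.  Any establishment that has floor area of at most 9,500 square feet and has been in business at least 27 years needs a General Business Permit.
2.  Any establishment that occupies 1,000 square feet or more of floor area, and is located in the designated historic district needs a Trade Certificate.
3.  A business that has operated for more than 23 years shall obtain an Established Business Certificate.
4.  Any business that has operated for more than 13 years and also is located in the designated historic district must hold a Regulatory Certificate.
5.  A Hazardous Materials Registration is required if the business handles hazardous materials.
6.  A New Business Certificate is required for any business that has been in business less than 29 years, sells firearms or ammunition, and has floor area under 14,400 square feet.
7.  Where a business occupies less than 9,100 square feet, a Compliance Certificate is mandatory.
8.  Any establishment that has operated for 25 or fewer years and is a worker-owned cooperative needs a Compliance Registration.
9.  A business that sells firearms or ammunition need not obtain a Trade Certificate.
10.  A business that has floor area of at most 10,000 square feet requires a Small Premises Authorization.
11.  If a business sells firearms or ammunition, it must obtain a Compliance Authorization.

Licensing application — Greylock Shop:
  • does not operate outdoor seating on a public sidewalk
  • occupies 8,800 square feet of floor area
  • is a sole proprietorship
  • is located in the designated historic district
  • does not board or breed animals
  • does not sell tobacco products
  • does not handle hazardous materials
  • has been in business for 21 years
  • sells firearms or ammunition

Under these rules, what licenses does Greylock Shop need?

Compliance Authorization, Compliance Certificate, New Business Certificate, Regulatory Certificate, Small Premises Authorization

1. floor area 8,800 square feet ≤ 9,500 square feet; years in business 21 < 27 → General Business Permit not required.
2. floor area 8,800 square feet ≥ 1,000 square feet; is located in the designated historic district → Trade Certificate required.
3. years in business 21 ≤ 23 → Established Business Certificate not required.
4. years in business 21 > 13; is located in the designated historic district → Regulatory Certificate required.
5. does not handle hazardous materials → Hazardous Materials Registration not required.
6. years in business 21 < 29; sells firearms or ammunition; floor area 8,800 square feet < 14,400 square feet → New Business Certificate required.
7. floor area 8,800 square feet < 9,100 square feet → Compliance Certificate required.
8. years in business 21 ≤ 25; is a sole proprietorship (not: is a worker-owned cooperative) → Compliance Registration not required.
9. sells firearms or ammunition → exempt from Trade Certificate.
10. floor area 8,800 square feet ≤ 10,000 square feet → Small Premises Authorization required.
11. sells firearms or ammunition → Compliance Authorization required.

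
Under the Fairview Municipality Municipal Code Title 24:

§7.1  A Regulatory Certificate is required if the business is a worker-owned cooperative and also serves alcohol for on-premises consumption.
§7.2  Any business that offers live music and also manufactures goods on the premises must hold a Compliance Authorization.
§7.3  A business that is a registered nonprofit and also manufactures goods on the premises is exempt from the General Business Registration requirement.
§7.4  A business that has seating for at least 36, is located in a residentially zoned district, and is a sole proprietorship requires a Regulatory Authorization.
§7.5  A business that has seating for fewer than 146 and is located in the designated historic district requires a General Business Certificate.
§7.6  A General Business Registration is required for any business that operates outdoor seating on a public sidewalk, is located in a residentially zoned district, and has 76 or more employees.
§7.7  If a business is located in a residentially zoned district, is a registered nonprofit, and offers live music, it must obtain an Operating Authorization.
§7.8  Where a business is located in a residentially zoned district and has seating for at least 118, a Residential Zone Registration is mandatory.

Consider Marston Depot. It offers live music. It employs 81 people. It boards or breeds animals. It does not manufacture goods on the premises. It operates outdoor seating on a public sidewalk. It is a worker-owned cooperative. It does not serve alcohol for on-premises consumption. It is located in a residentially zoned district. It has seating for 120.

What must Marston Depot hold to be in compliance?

General Business Registration, Residential Zone Registration

§7.1 is a worker-owned cooperative; does not serve alcohol for on-premises consumption → Regulatory Certificate not required.
§7.2 offers live music; does not manufacture goods on the premises → Compliance Authorization not required.
§7.3 is a worker-owned cooperative (not: is a registered nonprofit); does not manufacture goods on the premises → General Business Registration exemption does not apply.
§7.4 seating 120 ≥ 36; is located in a residentially zoned district; is a worker-owned cooperative (not: is a sole proprietorship) → Regulatory Authorization not required.
§7.5 seating 120 < 146; is located in a residentially zoned district (not: is located in the designated historic district) → General Business Certificate not required.
§7.6 operates outdoor seating on a public sidewalk; is located in a residentially zoned district; employees 81 ≥ 76 → General Business Registration required.
§7.7 is located in a residentially zoned district; is a worker-owned cooperative (not: is a registered nonprofit); offers live music → Operating Authorization not required.
§7.8 is located in a residentially zoned district; seating 120 ≥ 118 → Residential Zone Registration required.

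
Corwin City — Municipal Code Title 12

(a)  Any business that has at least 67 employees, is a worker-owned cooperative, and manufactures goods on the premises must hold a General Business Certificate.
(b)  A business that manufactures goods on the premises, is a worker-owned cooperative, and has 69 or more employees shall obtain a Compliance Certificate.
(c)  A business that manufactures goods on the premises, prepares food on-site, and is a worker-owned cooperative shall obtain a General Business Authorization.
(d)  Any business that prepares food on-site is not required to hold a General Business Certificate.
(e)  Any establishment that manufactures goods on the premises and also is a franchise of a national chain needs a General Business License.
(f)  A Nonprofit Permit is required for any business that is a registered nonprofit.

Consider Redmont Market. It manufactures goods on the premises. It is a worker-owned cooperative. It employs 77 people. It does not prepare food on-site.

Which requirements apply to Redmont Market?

Compliance Certificate, General Business Certificate

(a) employees 77 ≥ 67; is a worker-owned cooperative; manufactures goods on the premises → General Business Certificate required.
(b) manufactures goods on the premises; is a worker-owned cooperative; employees 77 ≥ 69 → Compliance Certificate required.
(c) manufactures goods on the premises; does not prepare food on-site; is a worker-owned cooperative → General Business Authorization not required.
(d) does not prepare food on-site → General Business Certificate exemption does not apply.
(e) manufactures goods on the premises; is a worker-owned cooperative (not: is a franchise of a national chain) → General Business License not required.
(f) is a worker-owned cooperative (not: is a registered nonprofit) → Nonprofit Permit not required.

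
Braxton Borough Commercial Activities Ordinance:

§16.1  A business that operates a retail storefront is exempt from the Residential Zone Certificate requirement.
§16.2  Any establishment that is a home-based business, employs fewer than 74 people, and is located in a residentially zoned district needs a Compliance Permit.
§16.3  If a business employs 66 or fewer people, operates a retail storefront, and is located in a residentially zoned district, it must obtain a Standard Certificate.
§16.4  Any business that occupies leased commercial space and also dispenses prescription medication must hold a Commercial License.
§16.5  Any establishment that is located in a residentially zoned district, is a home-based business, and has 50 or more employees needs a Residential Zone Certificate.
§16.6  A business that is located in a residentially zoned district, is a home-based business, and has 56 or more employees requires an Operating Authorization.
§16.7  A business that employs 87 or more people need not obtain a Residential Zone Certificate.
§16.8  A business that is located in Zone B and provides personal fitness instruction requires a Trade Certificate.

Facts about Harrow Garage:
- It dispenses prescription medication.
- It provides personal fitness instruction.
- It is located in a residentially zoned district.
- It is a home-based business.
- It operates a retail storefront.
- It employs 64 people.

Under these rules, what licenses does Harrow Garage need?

§16.1 operates a retail storefront → exempt from Residential Zone Certificate.
§16.2 is a home-based business; employees 64 < 74; is located in a residentially zoned district → Compliance Permit required.
§16.3 employees 64 ≤ 66; operates a retail storefront; is located in a residentially zoned district → Standard Certificate required.
§16.4 is a home-based business (not: occupies leased commercial space); dispenses prescription medication → Commercial License not required.
§16.5 is located in a residentially zoned district; is a home-based business; employees 64 ≥ 50 → Residential Zone Certificate required.
§16.6 is located in a residentially zoned district; is a home-based business; employees 64 ≥ 56 → Operating Authorization required.
§16.7 employees 64 < 87 → Residential Zone Certificate exemption does not apply.
§16.8 is located in a residentially zoned district (not: is located in Zone B); provides personal fitness instruction → Trade Certificate not required.

Compliance Permit, Operating Authorization, Standard Certificate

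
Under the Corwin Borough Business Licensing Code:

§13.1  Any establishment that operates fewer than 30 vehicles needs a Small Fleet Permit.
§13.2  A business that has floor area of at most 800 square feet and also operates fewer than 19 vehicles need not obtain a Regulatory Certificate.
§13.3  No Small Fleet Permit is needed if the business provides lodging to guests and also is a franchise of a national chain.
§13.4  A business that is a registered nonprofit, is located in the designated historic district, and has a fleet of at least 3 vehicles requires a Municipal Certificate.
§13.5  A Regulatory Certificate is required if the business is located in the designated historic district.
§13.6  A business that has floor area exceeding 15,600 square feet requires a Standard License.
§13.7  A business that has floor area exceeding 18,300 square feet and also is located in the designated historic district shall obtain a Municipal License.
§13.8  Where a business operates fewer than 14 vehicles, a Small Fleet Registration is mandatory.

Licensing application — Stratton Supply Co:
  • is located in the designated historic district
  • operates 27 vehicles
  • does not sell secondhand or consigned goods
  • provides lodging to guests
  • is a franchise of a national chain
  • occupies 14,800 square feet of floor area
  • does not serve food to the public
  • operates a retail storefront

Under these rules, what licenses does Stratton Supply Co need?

Regulatory Certificate

§13.1 vehicles 27 < 30 → Small Fleet Permit required.
§13.2 floor area 14,800 square feet > 800 square feet; vehicles 27 ≥ 19 → Regulatory Certificate exemption does not apply.
§13.3 provides lodging to guests; is a franchise of a national chain → exempt from Small Fleet Permit.
§13.4 is a franchise of a national chain (not: is a registered nonprofit); is located in the designated historic district; vehicles 27 ≥ 3 → Municipal Certificate not required.
§13.5 is located in the designated historic district → Regulatory Certificate required.
§13.6 floor area 14,800 square feet ≤ 15,600 square feet → Standard License not required.
§13.7 floor area 14,800 square feet ≤ 18,300 square feet; is located in the designated historic district → Municipal License not required.
§13.8 vehicles 27 ≥ 14 → Small Fleet Registration not required.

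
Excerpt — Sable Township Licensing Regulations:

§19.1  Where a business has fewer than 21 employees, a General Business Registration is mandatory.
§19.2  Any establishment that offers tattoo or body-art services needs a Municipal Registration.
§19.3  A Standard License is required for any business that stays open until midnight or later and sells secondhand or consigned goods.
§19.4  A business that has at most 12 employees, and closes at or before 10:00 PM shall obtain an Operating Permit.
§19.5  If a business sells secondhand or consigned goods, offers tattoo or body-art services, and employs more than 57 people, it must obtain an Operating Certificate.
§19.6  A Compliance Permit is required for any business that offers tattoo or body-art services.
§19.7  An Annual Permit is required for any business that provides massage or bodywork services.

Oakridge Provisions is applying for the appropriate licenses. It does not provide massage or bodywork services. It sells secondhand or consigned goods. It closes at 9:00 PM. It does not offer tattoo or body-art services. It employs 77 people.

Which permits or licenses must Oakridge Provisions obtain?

None

§19.1 employees 77 ≥ 21 → General Business Registration not required.
§19.2 does not offer tattoo or body-art services → Municipal Registration not required.
§19.3 closes 9:00 PM, at/before midnight; sells secondhand or consigned goods → Standard License not required.
§19.4 employees 77 > 12; closes 9:00 PM, at/before 10:00 PM → Operating Permit not required.
§19.5 sells secondhand or consigned goods; does not offer tattoo or body-art services; employees 77 > 57 → Operating Certificate not required.
§19.6 does not offer tattoo or body-art services → Compliance Permit not required.
§19.7 does not provide massage or bodywork services → Annual Permit not required.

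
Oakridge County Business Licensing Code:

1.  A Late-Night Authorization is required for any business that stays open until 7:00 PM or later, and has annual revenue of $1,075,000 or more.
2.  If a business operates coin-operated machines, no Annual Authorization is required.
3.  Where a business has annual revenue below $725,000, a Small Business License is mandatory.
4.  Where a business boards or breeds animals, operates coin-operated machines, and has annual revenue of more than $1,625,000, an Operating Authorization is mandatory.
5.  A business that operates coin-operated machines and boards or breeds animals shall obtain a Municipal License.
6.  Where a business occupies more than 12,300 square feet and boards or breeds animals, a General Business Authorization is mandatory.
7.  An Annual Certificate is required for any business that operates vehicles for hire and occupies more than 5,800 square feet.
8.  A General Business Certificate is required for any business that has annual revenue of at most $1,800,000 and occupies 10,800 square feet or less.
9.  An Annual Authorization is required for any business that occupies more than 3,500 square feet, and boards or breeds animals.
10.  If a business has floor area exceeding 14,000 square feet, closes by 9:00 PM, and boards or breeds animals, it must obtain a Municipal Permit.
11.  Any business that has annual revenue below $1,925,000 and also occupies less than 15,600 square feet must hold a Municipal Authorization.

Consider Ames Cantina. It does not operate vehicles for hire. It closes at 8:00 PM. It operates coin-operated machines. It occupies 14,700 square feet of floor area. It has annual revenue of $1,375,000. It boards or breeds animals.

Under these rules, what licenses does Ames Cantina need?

General Business Authorization, Late-Night Authorization, Municipal Authorization, Municipal License, Municipal Permit

1. closes 8:00 PM, after 7:00 PM; revenue $1,375,000 ≥ $1,075,000 → Late-Night Authorization required.
2. operates coin-operated machines → exempt from Annual Authorization.
3. revenue $1,375,000 ≥ $725,000 → Small Business License not required.
4. boards or breeds animals; operates coin-operated machines; revenue $1,375,000 ≤ $1,625,000 → Operating Authorization not required.
5. operates coin-operated machines; boards or breeds animals → Municipal License required.
6. floor area 14,700 square feet > 12,300 square feet; boards or breeds animals → General Business Authorization required.
7. does not operate vehicles for hire; floor area 14,700 square feet > 5,800 square feet → Annual Certificate not required.
8. revenue $1,375,000 ≤ $1,800,000; floor area 14,700 square feet > 10,800 square feet → General Business Certificate not required.
9. floor area 14,700 square feet > 3,500 square feet; boards or breeds animals → Annual Authorization required.
10. floor area 14,700 square feet > 14,000 square feet; closes 8:00 PM, at/before 9:00 PM; boards or breeds animals → Municipal Permit required.
11. revenue $1,375,000 < $1,925,000; floor area 14,700 square feet < 15,600 square feet → Municipal Authorization required.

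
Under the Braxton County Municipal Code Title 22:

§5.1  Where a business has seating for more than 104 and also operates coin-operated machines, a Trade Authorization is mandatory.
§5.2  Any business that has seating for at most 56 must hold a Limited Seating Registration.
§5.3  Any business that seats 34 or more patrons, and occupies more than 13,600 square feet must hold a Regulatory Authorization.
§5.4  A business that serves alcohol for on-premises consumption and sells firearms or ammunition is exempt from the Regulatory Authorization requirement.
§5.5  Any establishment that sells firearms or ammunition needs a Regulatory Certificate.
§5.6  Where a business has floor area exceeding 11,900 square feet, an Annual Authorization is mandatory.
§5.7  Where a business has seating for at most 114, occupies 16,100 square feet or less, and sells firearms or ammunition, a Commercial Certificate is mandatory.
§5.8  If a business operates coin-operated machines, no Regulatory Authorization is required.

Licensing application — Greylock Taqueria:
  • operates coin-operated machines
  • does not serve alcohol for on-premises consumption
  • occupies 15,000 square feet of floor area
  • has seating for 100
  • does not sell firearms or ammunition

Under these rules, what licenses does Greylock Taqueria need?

Annual Authorization

§5.1 seating 100 ≤ 104; operates coin-operated machines → Trade Authorization not required.
§5.2 seating 100 > 56 → Limited Seating Registration not required.
§5.3 seating 100 ≥ 34; floor area 15,000 square feet > 13,600 square feet → Regulatory Authorization required.
§5.4 does not serve alcohol for on-premises consumption; does not sell firearms or ammunition → Regulatory Authorization exemption does not apply.
§5.5 does not sell firearms or ammunition → Regulatory Certificate not required.
§5.6 floor area 15,000 square feet > 11,900 square feet → Annual Authorization required.
§5.7 seating 100 ≤ 114; floor area 15,000 square feet ≤ 16,100 square feet; does not sell firearms or ammunition → Commercial Certificate not required.
§5.8 operates coin-operated machines → exempt from Regulatory Authorization.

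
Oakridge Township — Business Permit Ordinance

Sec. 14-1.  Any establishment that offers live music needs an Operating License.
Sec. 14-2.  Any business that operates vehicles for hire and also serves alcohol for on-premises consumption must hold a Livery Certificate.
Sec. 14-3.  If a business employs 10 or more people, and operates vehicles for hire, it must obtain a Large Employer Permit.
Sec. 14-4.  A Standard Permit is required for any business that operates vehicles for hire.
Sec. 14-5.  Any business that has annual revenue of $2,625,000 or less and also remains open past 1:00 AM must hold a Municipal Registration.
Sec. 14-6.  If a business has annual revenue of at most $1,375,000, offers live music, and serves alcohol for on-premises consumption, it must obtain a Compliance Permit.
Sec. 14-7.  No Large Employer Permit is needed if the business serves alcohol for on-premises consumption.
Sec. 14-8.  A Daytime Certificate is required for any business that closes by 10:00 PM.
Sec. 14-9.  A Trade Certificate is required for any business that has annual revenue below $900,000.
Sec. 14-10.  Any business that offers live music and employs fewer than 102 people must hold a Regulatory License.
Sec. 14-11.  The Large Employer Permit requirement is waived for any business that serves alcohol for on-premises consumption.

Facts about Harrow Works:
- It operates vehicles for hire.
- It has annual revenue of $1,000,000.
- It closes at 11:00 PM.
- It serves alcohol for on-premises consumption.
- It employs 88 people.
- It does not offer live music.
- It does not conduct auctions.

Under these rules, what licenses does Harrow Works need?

Livery Certificate, Standard Permit

Sec. 14-1. does not offer live music → Operating License not required.
Sec. 14-2. operates vehicles for hire; serves alcohol for on-premises consumption → Livery Certificate required.
Sec. 14-3. employees 88 ≥ 10; operates vehicles for hire → Large Employer Permit required.
Sec. 14-4. operates vehicles for hire → Standard Permit required.
Sec. 14-5. revenue $1,000,000 ≤ $2,625,000; closes 11:00 PM, at/before 1:00 AM → Municipal Registration not required.
Sec. 14-6. revenue $1,000,000 ≤ $1,375,000; does not offer live music; serves alcohol for on-premises consumption → Compliance Permit not required.
Sec. 14-7. serves alcohol for on-premises consumption → exempt from Large Employer Permit.
Sec. 14-8. closes 11:00 PM, after 10:00 PM → Daytime Certificate not required.
Sec. 14-9. revenue $1,000,000 ≥ $900,000 → Trade Certificate not required.
Sec. 14-10. does not offer live music; employees 88 < 102 → Regulatory License not required.
Sec. 14-11. serves alcohol for on-premises consumption → exempt from Large Employer Permit.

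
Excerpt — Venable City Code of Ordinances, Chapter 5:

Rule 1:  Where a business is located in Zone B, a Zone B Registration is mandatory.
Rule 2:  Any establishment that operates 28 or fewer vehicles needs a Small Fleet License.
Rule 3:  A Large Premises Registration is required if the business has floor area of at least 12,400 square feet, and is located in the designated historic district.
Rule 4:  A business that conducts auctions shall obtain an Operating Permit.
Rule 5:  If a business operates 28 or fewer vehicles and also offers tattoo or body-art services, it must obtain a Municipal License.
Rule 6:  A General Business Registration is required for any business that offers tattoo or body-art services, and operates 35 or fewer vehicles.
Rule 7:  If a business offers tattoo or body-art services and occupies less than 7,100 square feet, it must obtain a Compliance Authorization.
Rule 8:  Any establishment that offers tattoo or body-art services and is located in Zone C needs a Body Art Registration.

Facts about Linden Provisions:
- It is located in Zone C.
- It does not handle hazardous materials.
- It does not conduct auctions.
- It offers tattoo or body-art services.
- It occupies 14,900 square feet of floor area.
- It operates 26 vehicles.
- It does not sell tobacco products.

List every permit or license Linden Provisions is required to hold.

Rule 1: is located in Zone C (not: is located in Zone B) → Zone B Registration not required.
Rule 2: vehicles 26 ≤ 28 → Small Fleet License required.
Rule 3: floor area 14,900 square feet ≥ 12,400 square feet; is located in Zone C (not: is located in the designated historic district) → Large Premises Registration not required.
Rule 4: does not conduct auctions → Operating Permit not required.
Rule 5: vehicles 26 ≤ 28; offers tattoo or body-art services → Municipal License required.
Rule 6: offers tattoo or body-art services; vehicles 26 ≤ 35 → General Business Registration required.
Rule 7: offers tattoo or body-art services; floor area 14,900 square feet ≥ 7,100 square feet → Compliance Authorization not required.
Rule 8: offers tattoo or body-art services; is located in Zone C → Body Art Registration required.

Body Art Registration, General Business Registration, Municipal License, Small Fleet License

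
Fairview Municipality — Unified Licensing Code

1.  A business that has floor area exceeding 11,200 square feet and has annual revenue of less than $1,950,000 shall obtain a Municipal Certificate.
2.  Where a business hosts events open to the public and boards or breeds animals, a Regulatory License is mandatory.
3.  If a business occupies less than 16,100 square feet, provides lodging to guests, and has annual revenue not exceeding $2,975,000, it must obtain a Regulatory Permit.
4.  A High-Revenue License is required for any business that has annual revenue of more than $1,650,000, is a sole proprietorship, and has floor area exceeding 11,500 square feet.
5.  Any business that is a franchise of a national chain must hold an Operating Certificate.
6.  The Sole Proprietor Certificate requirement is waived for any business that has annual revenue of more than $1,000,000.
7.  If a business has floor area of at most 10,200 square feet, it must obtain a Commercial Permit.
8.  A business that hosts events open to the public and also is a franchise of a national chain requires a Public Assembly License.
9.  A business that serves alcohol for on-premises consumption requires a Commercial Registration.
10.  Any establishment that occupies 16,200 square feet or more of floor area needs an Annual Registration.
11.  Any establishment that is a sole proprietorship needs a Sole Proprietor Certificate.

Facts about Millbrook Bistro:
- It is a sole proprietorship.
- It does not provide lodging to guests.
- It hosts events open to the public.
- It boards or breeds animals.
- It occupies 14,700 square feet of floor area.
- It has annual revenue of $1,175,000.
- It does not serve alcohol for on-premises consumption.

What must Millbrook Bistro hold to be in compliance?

1. floor area 14,700 square feet > 11,200 square feet; revenue $1,175,000 < $1,950,000 → Municipal Certificate required.
2. hosts events open to the public; boards or breeds animals → Regulatory License required.
3. floor area 14,700 square feet < 16,100 square feet; does not provide lodging to guests; revenue $1,175,000 ≤ $2,975,000 → Regulatory Permit not required.
4. revenue $1,175,000 ≤ $1,650,000; is a sole proprietorship; floor area 14,700 square feet > 11,500 square feet → High-Revenue License not required.
5. is a sole proprietorship (not: is a franchise of a national chain) → Operating Certificate not required.
6. revenue $1,175,000 > $1,000,000 → exempt from Sole Proprietor Certificate.
7. floor area 14,700 square feet > 10,200 square feet → Commercial Permit not required.
8. hosts events open to the public; is a sole proprietorship (not: is a franchise of a national chain) → Public Assembly License not required.
9. does not serve alcohol for on-premises consumption → Commercial Registration not required.
10. floor area 14,700 square feet < 16,200 square feet → Annual Registration not required.
11. is a sole proprietorship → Sole Proprietor Certificate required.

Municipal Certificate, Regulatory License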